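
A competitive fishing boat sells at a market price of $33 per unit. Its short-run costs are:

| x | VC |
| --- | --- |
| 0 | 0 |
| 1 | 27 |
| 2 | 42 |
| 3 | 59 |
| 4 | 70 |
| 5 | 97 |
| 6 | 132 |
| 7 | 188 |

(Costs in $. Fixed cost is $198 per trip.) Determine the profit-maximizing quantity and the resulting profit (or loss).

Profit at each row (π = 33x − TC): x=0: -198; x=1: -192; x=2: -174; x=3: -158; x=4: -136; x=5: -130; x=6: -132; x=7: -155.
Profit is maximized at x = 5. AVC there is 97/5 = $19.40 ≤ P, so producing beats shutting down (which would give -$198).

x = 5; profit = -$130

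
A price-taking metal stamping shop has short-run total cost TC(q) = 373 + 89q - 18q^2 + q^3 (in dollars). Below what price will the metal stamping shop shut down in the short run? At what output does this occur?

Short-run supply begins at min AVC. From VC = 89q - 18q^2 + q^3, AVC = 89 - 18q + q^2.
At the minimum of AVC, MC = AVC. MC = 89 - 36q + 3q^2; setting MC = AVC gives 2q^2 - 18q = 0, so q = 9. min AVC = 8.
The firm shuts down for any P below $8.

$8 per unit, at q = 9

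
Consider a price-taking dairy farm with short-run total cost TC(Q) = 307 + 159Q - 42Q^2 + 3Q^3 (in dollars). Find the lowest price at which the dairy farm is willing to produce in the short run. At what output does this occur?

The firm shuts down when price falls below the minimum of average variable cost. AVC = VC/Q = 159 - 42Q + 3Q^2.
dAVC/dQ = -42 + 6Q = 0 gives Q = 7. min AVC = 159 - 42·7 + 3·7^2 = 12.
For P < $12 the firm produces nothing.

$12 per unit, at Q = 7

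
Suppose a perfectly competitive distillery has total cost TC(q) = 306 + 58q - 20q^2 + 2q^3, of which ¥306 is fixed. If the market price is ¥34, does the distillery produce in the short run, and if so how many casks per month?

Produce at q = 6

Strip out fixed cost: VC = 58q - 20q^2 + 2q^3. Then AVC = 58 - 20q + 2q^2 and MC = 58 - 40q + 6q^2.
The AVC parabola has its vertex at q = 20/4 = 5, where AVC = 58 - 20·5 + 2·5^2 = ¥8.
Since P = ¥34 ≥ min AVC = ¥8, price covers variable cost and the firm should produce.
P = MC gives 24 - 40q + 6q^2 = 0, with roots 2/3 and 6. Take the larger (rising MC): q* = 6.
Check: AVC at q = 6 is ¥10 ≤ P, so revenue covers variable cost.
Profit = P·q − TC = 34·6 − 366 = -¥162, a loss, but smaller than the ¥306 fixed cost the firm would lose by shutting down.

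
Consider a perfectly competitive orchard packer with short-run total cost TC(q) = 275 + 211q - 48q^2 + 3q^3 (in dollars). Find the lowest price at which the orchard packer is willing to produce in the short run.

The firm shuts down when price falls below the minimum of average variable cost. AVC = VC/q = 211 - 48q + 3q^2.
dAVC/dq = -48 + 6q = 0 gives q = 8. min AVC = 211 - 48·8 + 3·8^2 = 19.
For P < $19 the firm produces nothing.

$19 per unit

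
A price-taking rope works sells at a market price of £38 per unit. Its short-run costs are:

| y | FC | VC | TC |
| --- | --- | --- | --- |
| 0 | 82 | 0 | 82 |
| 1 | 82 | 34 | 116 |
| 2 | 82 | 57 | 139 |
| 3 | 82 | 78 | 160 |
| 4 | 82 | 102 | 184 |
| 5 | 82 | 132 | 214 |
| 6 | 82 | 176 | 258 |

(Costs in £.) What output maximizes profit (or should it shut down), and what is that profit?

Compute π = P·y − TC at each output: y=0: -82; y=1: -78; y=2: -63; y=3: -46; y=4: -32; y=5: -24; y=6: -30.
Profit is maximized at y = 5. AVC there is 132/5 = £26.40 ≤ P, so producing beats shutting down (which would give -£82).

y = 5; profit = -£24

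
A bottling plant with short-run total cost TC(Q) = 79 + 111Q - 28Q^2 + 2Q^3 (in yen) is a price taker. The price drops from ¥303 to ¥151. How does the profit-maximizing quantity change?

AVC = 111 - 28Q + 2Q^2, minimized at Q = 7 where min AVC = ¥13. MC = 111 - 56Q + 6Q^2.
With P = ¥303 above the shutdown price, P = MC gives Q = 12.
At P = ¥151 ≥ min AVC, set P = MC: Q = 10. The firm stays open but cuts output.

Output falls from 12 to 10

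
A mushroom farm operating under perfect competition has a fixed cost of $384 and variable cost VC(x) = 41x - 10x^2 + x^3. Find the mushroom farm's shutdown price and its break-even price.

Shutdown price = min AVC. AVC = 41 - 10x + x^2, with vertex at x = 5 and minimum $16.
ATC = 384/x + 41 - 10x + x^2. Setting dATC/dx = −384/x^2 − 10 + 2x = 0 gives x = 8 (since 2·8^3 − 10·8^2 = 384).
min ATC = 384/8 + 41 − 10·8 + 8^2 = $73. That is the break-even price.
Between these two prices the firm operates at a loss; above $73 it earns a profit.

Shutdown price = $16; break-even price = $73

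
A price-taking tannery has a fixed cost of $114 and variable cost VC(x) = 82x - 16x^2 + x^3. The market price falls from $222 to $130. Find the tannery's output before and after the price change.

Output falls from 14 to 12

MC = 82 - 32x + 3x^2; the shutdown threshold is min AVC = $18 (at x = 8).
With P = $222 above the shutdown price, P = MC gives x = 14.
At P = $130 ≥ min AVC, set P = MC: x = 12. The firm stays open but cuts output.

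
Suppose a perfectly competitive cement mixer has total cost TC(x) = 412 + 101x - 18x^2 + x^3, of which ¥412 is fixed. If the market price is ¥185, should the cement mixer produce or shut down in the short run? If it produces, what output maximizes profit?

Strip out fixed cost: VC = 101x - 18x^2 + x^3. Then AVC = 101 - 18x + x^2 and MC = 101 - 36x + 3x^2.
AVC hits its minimum where MC = AVC, at x = 9, giving min AVC = 101 - 18·9 + 9^2 = ¥20.
Since P = ¥185 ≥ min AVC = ¥20, price covers variable cost and the firm should produce.
Solving P = MC: -84 - 36x + 3x^2 = 0 ⇒ x = -2 or 14. On the upward-sloping branch, x* = 14.
Check: AVC at x = 14 is ¥45 ≤ P, so revenue covers variable cost.
Profit = P·x − TC = 185·14 − 1042 = ¥1548.

Produce at x = 14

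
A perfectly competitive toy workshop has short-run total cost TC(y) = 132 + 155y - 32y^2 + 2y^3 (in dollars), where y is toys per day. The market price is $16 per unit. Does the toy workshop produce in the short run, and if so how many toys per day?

Variable cost is VC = 155y - 32y^2 + 2y^3, so AVC = VC/y = 155 - 32y + 2y^2 and MC = dTC/dy = 155 - 64y + 6y^2.
AVC is minimized where dAVC/dy = -32 + 4y = 0, at y = 8; min AVC = 155 - 32·8 + 2·8^2 = $27.
P = $16 lies below min AVC = $27; no output level covers variable cost.
Best response: produce nothing and absorb the $132 fixed cost.

Shut down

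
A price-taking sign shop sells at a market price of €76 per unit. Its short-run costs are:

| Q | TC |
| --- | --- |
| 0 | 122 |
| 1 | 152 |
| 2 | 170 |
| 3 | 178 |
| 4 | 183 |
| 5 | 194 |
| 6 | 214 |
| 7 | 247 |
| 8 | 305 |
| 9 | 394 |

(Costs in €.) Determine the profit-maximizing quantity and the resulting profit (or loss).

Q = 8; profit = €303

Compute π = P·Q − TC at each output: Q=0: -122; Q=1: -76; Q=2: -18; Q=3: 50; Q=4: 121; Q=5: 186; Q=6: 242; Q=7: 285; Q=8: 303; Q=9: 290.
Profit is maximized at Q = 8. AVC there is 183/8 = €22.88 ≤ P, so producing beats shutting down (which would give -€122).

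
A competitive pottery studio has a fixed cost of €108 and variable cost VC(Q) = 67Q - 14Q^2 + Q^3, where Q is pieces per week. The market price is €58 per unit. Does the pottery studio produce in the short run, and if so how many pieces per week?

Variable cost is VC = 67Q - 14Q^2 + Q^3, so AVC = VC/Q = 67 - 14Q + Q^2 and MC = dTC/dQ = 67 - 28Q + 3Q^2.
AVC hits its minimum where MC = AVC, at Q = 7, giving min AVC = 67 - 14·7 + 7^2 = €18.
Since P = €58 ≥ min AVC = €18, price covers variable cost and the firm should produce.
Set P = MC: 58 = 67 - 28Q + 3Q^2 → 9 - 28Q + 3Q^2 = 0. The roots are Q = 1/3 and Q = 9; the profit-maximizing output is on the rising part of MC, so Q* = 9.
Check: AVC at Q = 9 is €22 ≤ P, so revenue covers variable cost.
Profit = P·Q − TC = 58·9 − 306 = €216.

Produce at Q = 9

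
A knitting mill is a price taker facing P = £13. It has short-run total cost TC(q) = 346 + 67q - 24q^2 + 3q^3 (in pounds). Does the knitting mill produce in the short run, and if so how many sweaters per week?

Strip out fixed cost: VC = 67q - 24q^2 + 3q^3. Then AVC = 67 - 24q + 3q^2 and MC = 67 - 48q + 9q^2.
AVC is minimized where dAVC/dq = -24 + 6q = 0, at q = 4; min AVC = 67 - 24·4 + 3·4^2 = £19.
Since P = £13 < min AVC = £19, price fails to cover variable cost at any output.
Best response: produce nothing and absorb the £346 fixed cost.

Shut down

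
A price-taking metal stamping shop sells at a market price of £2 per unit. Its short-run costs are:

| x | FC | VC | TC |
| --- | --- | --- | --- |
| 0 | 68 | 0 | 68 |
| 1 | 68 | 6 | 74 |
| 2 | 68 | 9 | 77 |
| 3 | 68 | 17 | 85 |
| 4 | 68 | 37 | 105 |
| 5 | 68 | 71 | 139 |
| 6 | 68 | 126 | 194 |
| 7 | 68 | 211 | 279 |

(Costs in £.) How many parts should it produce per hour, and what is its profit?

x = 0 (shut down); profit = -£68

Tabulate TR − TC: x=0: -68; x=1: -72; x=2: -73; x=3: -79; x=4: -97; x=5: -129; x=6: -182; x=7: -265.
Profit is highest at x = 0. Equivalently, the lowest AVC in the table is 9/2 ≈ £4.50 at x = 2, and P = £2 falls below it — price never covers variable cost, so the firm shuts down and loses only its fixed cost.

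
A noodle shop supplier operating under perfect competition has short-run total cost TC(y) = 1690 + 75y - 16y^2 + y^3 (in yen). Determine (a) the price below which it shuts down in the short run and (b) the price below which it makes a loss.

AVC = 75 - 16y + y^2; minimized at y = 8, giving min AVC = ¥11. That is the shutdown price.
ATC = 1690/y + 75 - 16y + y^2. Setting dATC/dy = −1690/y^2 − 16 + 2y = 0 gives y = 13 (since 2·13^3 − 16·13^2 = 1690).
min ATC = 1690/13 + 75 − 16·13 + 13^2 = ¥166. That is the break-even price.
Between these two prices the firm operates at a loss; above ¥166 it earns a profit.

Shutdown price = ¥11; break-even price = ¥166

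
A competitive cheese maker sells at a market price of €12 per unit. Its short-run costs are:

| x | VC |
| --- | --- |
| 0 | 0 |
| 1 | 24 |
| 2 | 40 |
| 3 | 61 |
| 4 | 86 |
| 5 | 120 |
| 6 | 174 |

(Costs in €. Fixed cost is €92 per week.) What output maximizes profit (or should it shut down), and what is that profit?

Compute π = P·x − TC at each output: x=0: -92; x=1: -104; x=2: -108; x=3: -117; x=4: -130; x=5: -152; x=6: -194.
Profit is highest at x = 0. Equivalently, the lowest AVC in the table is 40/2 ≈ €20 at x = 2, and P = €12 falls below it — price never covers variable cost, so the firm shuts down and loses only its fixed cost.

x = 0 (shut down); profit = -€92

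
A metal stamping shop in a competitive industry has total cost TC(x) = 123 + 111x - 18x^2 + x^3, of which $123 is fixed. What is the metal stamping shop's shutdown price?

$30 per unit

Short-run supply begins at min AVC. From VC = 111x - 18x^2 + x^3, AVC = 111 - 18x + x^2.
dAVC/dx = -18 + 2x = 0 gives x = 9. min AVC = 111 - 18·9 + 9^2 = 30.
For P < $30 the firm produces nothing.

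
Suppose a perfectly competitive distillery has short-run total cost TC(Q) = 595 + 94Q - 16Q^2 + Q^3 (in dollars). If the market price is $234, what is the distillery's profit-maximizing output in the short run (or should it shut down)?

Strip out fixed cost: VC = 94Q - 16Q^2 + Q^3. Then AVC = 94 - 16Q + Q^2 and MC = 94 - 32Q + 3Q^2.
The AVC parabola has its vertex at Q = 16/2 = 8, where AVC = 94 - 16·8 + 8^2 = $30.
Since P = $234 ≥ min AVC = $30, price covers variable cost and the firm should produce.
P = MC gives -140 - 32Q + 3Q^2 = 0, with roots -10/3 and 14. Take the larger (rising MC): Q* = 14.
Check: AVC at Q = 14 is $66 ≤ P, so revenue covers variable cost.
Profit = P·Q − TC = 234·14 − 1519 = $1757.

Produce at Q = 14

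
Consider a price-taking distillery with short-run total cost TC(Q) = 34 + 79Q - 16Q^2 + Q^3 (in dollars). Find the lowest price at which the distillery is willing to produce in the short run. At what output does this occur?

The shutdown price is the minimum of AVC. VC = 79Q - 16Q^2 + Q^3, so AVC = 79 - 16Q + Q^2.
dAVC/dQ = -16 + 2Q = 0 gives Q = 8. min AVC = 79 - 16·8 + 8^2 = 15.
The firm shuts down for any P below $15.

$15 per unit, at Q = 8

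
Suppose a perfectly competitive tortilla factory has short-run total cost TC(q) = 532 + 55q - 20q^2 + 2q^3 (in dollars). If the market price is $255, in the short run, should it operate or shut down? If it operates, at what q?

Variable cost is VC = 55q - 20q^2 + 2q^3, so AVC = VC/q = 55 - 20q + 2q^2 and MC = dTC/dq = 55 - 40q + 6q^2.
AVC hits its minimum where MC = AVC, at q = 5, giving min AVC = 55 - 20·5 + 2·5^2 = $5.
Since P = $255 ≥ min AVC = $5, price covers variable cost and the firm should produce.
Set P = MC: 255 = 55 - 40q + 6q^2 → -200 - 40q + 6q^2 = 0. The roots are q = -10/3 and q = 10; the profit-maximizing output is on the rising part of MC, so q* = 10.
Check: AVC at q = 10 is $55 ≤ P, so revenue covers variable cost.
Profit = P·q − TC = 255·10 − 1082 = $1468.

Produce at q = 10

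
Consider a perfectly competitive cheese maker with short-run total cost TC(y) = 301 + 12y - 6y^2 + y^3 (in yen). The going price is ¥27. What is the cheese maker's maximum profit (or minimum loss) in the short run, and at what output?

AVC = 12 - 6y + y^2 has its minimum ¥3 at y = 3; price ¥27 clears that bar, so the firm operates.
With MC = 12 - 12y + 3y^2, P = MC on the upward-sloping part at y* = 5.
TR = 27·5 = 135. TC = 301 + 35 = 336. Profit = 135 − 336 = -¥201.
That loss of ¥201 beats the ¥301 the firm would lose by shutting down; producing recovers ¥100 of fixed cost.

Profit = -¥201 at y = 5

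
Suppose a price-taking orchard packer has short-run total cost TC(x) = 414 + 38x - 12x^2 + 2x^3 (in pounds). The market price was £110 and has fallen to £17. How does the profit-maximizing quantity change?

Output falls from 6 to 0 (the firm shuts down)

MC = 38 - 24x + 6x^2; the shutdown threshold is min AVC = £20 (at x = 3).
With P = £110 above the shutdown price, P = MC gives x = 6.
At P = £17 < min AVC = £20, price no longer covers variable cost at any output, so the firm shuts down: x = 0.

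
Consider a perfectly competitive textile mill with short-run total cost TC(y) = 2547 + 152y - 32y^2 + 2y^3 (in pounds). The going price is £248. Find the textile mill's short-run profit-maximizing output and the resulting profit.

Profit = -£243 at y = 12

AVC = 152 - 32y + 2y^2 has its minimum £24 at y = 8; price £248 clears that bar, so the firm operates.
With MC = 152 - 64y + 6y^2, P = MC on the upward-sloping part at y* = 12.
TR = 248·12 = 2976. TC = 2547 + 672 = 3219. Profit = 2976 − 3219 = -£243.
Shutting down would mean losing the fixed cost of £2547, so operating at a loss of £243 is better by £2304.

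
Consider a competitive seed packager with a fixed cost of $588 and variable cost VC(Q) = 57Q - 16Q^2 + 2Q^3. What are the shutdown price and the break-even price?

Shutdown price = $25; break-even price = $127

Shutdown price = min AVC. AVC = 57 - 16Q + 2Q^2, with vertex at Q = 4 and minimum $25.
ATC = 588/Q + 57 - 16Q + 2Q^2. Setting dATC/dQ = −588/Q^2 − 16 + 4Q = 0 gives Q = 7 (since 4·7^3 − 16·7^2 = 588).
min ATC = 588/7 + 57 − 16·7 + 2·7^2 = $127. That is the break-even price.
Between these two prices the firm operates at a loss; above $127 it earns a profit.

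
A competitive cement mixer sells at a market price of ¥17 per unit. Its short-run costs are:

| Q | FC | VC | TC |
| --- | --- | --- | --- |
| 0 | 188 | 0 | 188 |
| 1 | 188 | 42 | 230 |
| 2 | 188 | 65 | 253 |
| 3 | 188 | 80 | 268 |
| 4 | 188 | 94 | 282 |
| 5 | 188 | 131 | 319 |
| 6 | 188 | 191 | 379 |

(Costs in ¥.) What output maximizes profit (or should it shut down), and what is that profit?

Compute π = P·Q − TC at each output: Q=0: -188; Q=1: -213; Q=2: -219; Q=3: -217; Q=4: -214; Q=5: -234; Q=6: -277.
Profit is highest at Q = 0. Equivalently, the lowest AVC in the table is 94/4 ≈ ¥23.50 at Q = 4, and P = ¥17 falls below it — price never covers variable cost, so the firm shuts down and loses only its fixed cost.

Q = 0 (shut down); profit = -¥188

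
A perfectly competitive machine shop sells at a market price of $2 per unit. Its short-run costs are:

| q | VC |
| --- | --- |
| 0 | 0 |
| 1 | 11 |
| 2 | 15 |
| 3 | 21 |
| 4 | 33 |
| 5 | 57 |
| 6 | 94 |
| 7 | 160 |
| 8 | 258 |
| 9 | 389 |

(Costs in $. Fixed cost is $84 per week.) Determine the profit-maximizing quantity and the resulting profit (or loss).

q = 0 (shut down); profit = -$84

Compute π = P·q − TC at each output: q=0: -84; q=1: -93; q=2: -95; q=3: -99; q=4: -109; q=5: -131; q=6: -166; q=7: -230; q=8: -326; q=9: -455.
Profit is highest at q = 0. Equivalently, the lowest AVC in the table is 21/3 ≈ $7 at q = 3, and P = $2 falls below it — price never covers variable cost, so the firm shuts down and loses only its fixed cost.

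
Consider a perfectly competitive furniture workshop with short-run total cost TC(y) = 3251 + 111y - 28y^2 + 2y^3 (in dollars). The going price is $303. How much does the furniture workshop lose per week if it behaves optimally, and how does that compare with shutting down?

Profit = -$371 at y = 12

AVC = 111 - 28y + 2y^2; min AVC = $13 at y = 7. Since P = $303 ≥ min AVC, the firm produces.
With MC = 111 - 56y + 6y^2, P = MC on the upward-sloping part at y* = 12.
TR = 303·12 = 3636. TC = 3251 + 756 = 4007. Profit = 3636 − 4007 = -$371.
Shutting down would mean losing the fixed cost of $3251, so operating at a loss of $371 is better by $2880.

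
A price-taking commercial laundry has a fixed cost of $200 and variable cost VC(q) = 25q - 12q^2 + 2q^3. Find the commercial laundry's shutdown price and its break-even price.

AVC = 25 - 12q + 2q^2; minimized at q = 3, giving min AVC = $7. That is the shutdown price.
ATC = 200/q + 25 - 12q + 2q^2. Setting dATC/dq = −200/q^2 − 12 + 4q = 0 gives q = 5 (since 4·5^3 − 12·5^2 = 200).
min ATC = 200/5 + 25 − 12·5 + 2·5^2 = $55. That is the break-even price.
Between these two prices the firm operates at a loss; above $55 it earns a profit.

Shutdown price = $7; break-even price = $55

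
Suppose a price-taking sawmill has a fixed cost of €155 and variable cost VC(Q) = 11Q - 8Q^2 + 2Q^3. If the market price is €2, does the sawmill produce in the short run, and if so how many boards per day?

Strip out fixed cost: VC = 11Q - 8Q^2 + 2Q^3. Then AVC = 11 - 8Q + 2Q^2 and MC = 11 - 16Q + 6Q^2.
AVC hits its minimum where MC = AVC, at Q = 2, giving min AVC = 11 - 8·2 + 2·2^2 = €3.
With P < min AVC (€2 < €3), every unit sold adds to the loss.
Shutting down limits the loss to fixed cost, €155.

Shut down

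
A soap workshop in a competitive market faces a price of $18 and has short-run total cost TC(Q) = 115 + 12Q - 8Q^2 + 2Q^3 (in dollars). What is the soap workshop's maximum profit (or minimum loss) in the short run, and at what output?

Profit = -$79 at Q = 3

AVC = 12 - 8Q + 2Q^2 has its minimum $4 at Q = 2; price $18 clears that bar, so the firm operates.
With MC = 12 - 16Q + 6Q^2, P = MC on the upward-sloping part at Q* = 3.
TR = 18·3 = 54. TC = 115 + 18 = 133. Profit = 54 − 133 = -$79.
That loss of $79 beats the $115 the firm would lose by shutting down; producing recovers $36 of fixed cost.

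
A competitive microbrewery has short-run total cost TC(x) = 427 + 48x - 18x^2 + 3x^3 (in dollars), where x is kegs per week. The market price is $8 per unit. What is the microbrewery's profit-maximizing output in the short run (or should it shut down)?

Shut down

From TC, MC = TC'(x) = 48 - 36x + 9x^2 and AVC = VC/x = 48 - 18x + 3x^2.
AVC hits its minimum where MC = AVC, at x = 3, giving min AVC = 48 - 18·3 + 3·3^2 = $21.
P = $8 lies below min AVC = $21; no output level covers variable cost.
The firm minimizes its loss by shutting down and losing only its fixed cost of $427.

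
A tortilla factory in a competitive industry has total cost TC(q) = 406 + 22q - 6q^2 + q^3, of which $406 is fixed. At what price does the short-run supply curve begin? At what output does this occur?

$13 per unit, at q = 3

The shutdown price is the minimum of AVC. VC = 22q - 6q^2 + q^3, so AVC = 22 - 6q + q^2.
dAVC/dq = -6 + 2q = 0 gives q = 3. min AVC = 22 - 6·3 + 3^2 = 13.
The firm shuts down for any P below $13.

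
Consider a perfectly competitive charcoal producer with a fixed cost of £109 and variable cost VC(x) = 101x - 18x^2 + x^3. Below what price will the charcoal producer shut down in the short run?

Short-run supply begins at min AVC. From VC = 101x - 18x^2 + x^3, AVC = 101 - 18x + x^2.
At the minimum of AVC, MC = AVC. MC = 101 - 36x + 3x^2; setting MC = AVC gives 2x^2 - 18x = 0, so x = 9. min AVC = 20.
For P < £20 the firm produces nothing.

£20 per unit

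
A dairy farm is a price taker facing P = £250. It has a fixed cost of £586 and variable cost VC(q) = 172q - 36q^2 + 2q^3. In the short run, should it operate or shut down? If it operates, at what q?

Produce at q = 13

From TC, MC = TC'(q) = 172 - 72q + 6q^2 and AVC = VC/q = 172 - 36q + 2q^2.
The AVC parabola has its vertex at q = 36/4 = 9, where AVC = 172 - 36·9 + 2·9^2 = £10.
Because £250 ≥ £10, revenue can cover variable cost; the firm operates.
P = MC gives -78 - 72q + 6q^2 = 0, with roots -1 and 13. Take the larger (rising MC): q* = 13.
Check: AVC at q = 13 is £42 ≤ P, so revenue covers variable cost.
Profit = P·q − TC = 250·13 − 1132 = £2118.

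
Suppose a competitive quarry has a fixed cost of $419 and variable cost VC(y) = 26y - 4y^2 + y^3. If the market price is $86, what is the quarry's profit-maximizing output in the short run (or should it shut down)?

Produce at y = 6

Variable cost is VC = 26y - 4y^2 + y^3, so AVC = VC/y = 26 - 4y + y^2 and MC = dTC/dy = 26 - 8y + 3y^2.
AVC is minimized where dAVC/dy = -4 + 2y = 0, at y = 2; min AVC = 26 - 4·2 + 2^2 = $22.
P = $86 exceeds min AVC = $22, so the firm stays open.
Solving P = MC: -60 - 8y + 3y^2 = 0 ⇒ y = -10/3 or 6. On the upward-sloping branch, y* = 6.
Check: AVC at y = 6 is $38 ≤ P, so revenue covers variable cost.
Profit = P·y − TC = 86·6 − 647 = -$131, a loss, but smaller than the $419 fixed cost the firm would lose by shutting down.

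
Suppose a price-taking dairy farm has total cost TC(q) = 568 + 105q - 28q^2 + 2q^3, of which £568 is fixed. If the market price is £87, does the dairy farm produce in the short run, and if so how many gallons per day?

Strip out fixed cost: VC = 105q - 28q^2 + 2q^3. Then AVC = 105 - 28q + 2q^2 and MC = 105 - 56q + 6q^2.
AVC hits its minimum where MC = AVC, at q = 7, giving min AVC = 105 - 28·7 + 2·7^2 = £7.
Because £87 ≥ £7, revenue can cover variable cost; the firm operates.
Solving P = MC: 18 - 56q + 6q^2 = 0 ⇒ q = 1/3 or 9. On the upward-sloping branch, q* = 9.
Check: AVC at q = 9 is £15 ≤ P, so revenue covers variable cost.
Profit = P·q − TC = 87·9 − 703 = £80.

Produce at q = 9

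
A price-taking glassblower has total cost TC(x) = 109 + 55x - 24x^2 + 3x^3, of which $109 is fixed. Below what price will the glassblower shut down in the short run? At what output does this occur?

$7 per unit, at x = 4

Short-run supply begins at min AVC. From VC = 55x - 24x^2 + 3x^3, AVC = 55 - 24x + 3x^2.
dAVC/dx = -24 + 6x = 0 gives x = 4. min AVC = 55 - 24·4 + 3·4^2 = 7.
So the shutdown price is $7.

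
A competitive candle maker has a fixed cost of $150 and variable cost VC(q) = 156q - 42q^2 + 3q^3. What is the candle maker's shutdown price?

The firm shuts down when price falls below the minimum of average variable cost. AVC = VC/q = 156 - 42q + 3q^2.
At the minimum of AVC, MC = AVC. MC = 156 - 84q + 9q^2; setting MC = AVC gives 6q^2 - 42q = 0, so q = 7. min AVC = 9.
So the shutdown price is $9.

$9 per unit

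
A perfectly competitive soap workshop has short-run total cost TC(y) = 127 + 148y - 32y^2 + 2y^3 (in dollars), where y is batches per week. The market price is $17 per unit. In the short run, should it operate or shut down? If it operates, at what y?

Shut down

Variable cost is VC = 148y - 32y^2 + 2y^3, so AVC = VC/y = 148 - 32y + 2y^2 and MC = dTC/dy = 148 - 64y + 6y^2.
AVC is minimized where dAVC/dy = -32 + 4y = 0, at y = 8; min AVC = 148 - 32·8 + 2·8^2 = $20.
With P < min AVC ($17 < $20), every unit sold adds to the loss.
The firm minimizes its loss by shutting down and losing only its fixed cost of $127.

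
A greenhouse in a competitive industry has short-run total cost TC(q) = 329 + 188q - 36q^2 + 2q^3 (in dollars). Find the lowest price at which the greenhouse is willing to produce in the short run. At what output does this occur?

$26 per unit, at q = 9

The firm shuts down when price falls below the minimum of average variable cost. AVC = VC/q = 188 - 36q + 2q^2.
dAVC/dq = -36 + 4q = 0 gives q = 9. min AVC = 188 - 36·9 + 2·9^2 = 26.
For P < $26 the firm produces nothing.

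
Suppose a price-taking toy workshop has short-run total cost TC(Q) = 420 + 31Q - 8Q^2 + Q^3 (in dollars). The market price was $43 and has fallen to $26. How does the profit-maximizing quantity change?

MC = 31 - 16Q + 3Q^2; the shutdown threshold is min AVC = $15 (at Q = 4).
With P = $43 above the shutdown price, P = MC gives Q = 6.
At P = $26 ≥ min AVC, set P = MC: Q = 5. The firm stays open but cuts output.

Output falls from 6 to 5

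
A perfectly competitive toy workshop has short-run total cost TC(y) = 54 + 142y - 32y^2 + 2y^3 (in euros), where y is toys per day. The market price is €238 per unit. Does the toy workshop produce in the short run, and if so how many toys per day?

Strip out fixed cost: VC = 142y - 32y^2 + 2y^3. Then AVC = 142 - 32y + 2y^2 and MC = 142 - 64y + 6y^2.
AVC hits its minimum where MC = AVC, at y = 8, giving min AVC = 142 - 32·8 + 2·8^2 = €14.
Since P = €238 ≥ min AVC = €14, price covers variable cost and the firm should produce.
Set P = MC: 238 = 142 - 64y + 6y^2 → -96 - 64y + 6y^2 = 0. The roots are y = -4/3 and y = 12; the profit-maximizing output is on the rising part of MC, so y* = 12.
Check: AVC at y = 12 is €46 ≤ P, so revenue covers variable cost.
Profit = P·y − TC = 238·12 − 606 = €2250.

Produce at y = 12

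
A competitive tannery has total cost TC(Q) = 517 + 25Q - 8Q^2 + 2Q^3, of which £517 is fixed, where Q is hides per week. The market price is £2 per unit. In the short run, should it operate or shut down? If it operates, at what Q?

Variable cost is VC = 25Q - 8Q^2 + 2Q^3, so AVC = VC/Q = 25 - 8Q + 2Q^2 and MC = dTC/dQ = 25 - 16Q + 6Q^2.
The AVC parabola has its vertex at Q = 8/4 = 2, where AVC = 25 - 8·2 + 2·2^2 = £17.
Since P = £2 < min AVC = £17, price fails to cover variable cost at any output.
Shutting down limits the loss to fixed cost, £517.

Shut down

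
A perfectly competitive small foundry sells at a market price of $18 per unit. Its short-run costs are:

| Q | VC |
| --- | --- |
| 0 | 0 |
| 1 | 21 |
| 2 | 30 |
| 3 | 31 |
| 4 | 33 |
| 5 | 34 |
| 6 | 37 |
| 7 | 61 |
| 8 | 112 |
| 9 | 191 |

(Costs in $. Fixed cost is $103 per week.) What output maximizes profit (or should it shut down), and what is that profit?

Compute π = P·Q − TC at each output: Q=0: -103; Q=1: -106; Q=2: -97; Q=3: -80; Q=4: -64; Q=5: -47; Q=6: -32; Q=7: -38; Q=8: -71; Q=9: -132.
Profit is maximized at Q = 6. AVC there is 37/6 = $6.17 ≤ P, so producing beats shutting down (which would give -$103).

Q = 6; profit = -$32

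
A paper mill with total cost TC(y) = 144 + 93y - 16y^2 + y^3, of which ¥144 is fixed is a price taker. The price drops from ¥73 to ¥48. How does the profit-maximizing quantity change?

MC = 93 - 32y + 3y^2; the shutdown threshold is min AVC = ¥29 (at y = 8).
With P = ¥73 above the shutdown price, P = MC gives y = 10.
At P = ¥48 ≥ min AVC, set P = MC: y = 9. The firm stays open but cuts output.

Output falls from 10 to 9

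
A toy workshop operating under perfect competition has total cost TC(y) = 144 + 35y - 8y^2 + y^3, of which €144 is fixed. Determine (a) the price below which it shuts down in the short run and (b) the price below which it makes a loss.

AVC = 35 - 8y + y^2; minimized at y = 4, giving min AVC = €19. That is the shutdown price.
ATC = 144/y + 35 - 8y + y^2. Setting dATC/dy = −144/y^2 − 8 + 2y = 0 gives y = 6 (since 2·6^3 − 8·6^2 = 144).
min ATC = 144/6 + 35 − 8·6 + 6^2 = €47. That is the break-even price.
For €19 ≤ P < €47 the firm produces at a loss; below €19 it shuts down.

Shutdown price = €19; break-even price = €47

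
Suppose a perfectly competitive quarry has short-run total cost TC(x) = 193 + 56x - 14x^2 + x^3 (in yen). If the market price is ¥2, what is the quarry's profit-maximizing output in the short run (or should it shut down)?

Variable cost is VC = 56x - 14x^2 + x^3, so AVC = VC/x = 56 - 14x + x^2 and MC = dTC/dx = 56 - 28x + 3x^2.
AVC is minimized where dAVC/dx = -14 + 2x = 0, at x = 7; min AVC = 56 - 14·7 + 7^2 = ¥7.
Since P = ¥2 < min AVC = ¥7, price fails to cover variable cost at any output.
The firm minimizes its loss by shutting down and losing only its fixed cost of ¥193.

Shut down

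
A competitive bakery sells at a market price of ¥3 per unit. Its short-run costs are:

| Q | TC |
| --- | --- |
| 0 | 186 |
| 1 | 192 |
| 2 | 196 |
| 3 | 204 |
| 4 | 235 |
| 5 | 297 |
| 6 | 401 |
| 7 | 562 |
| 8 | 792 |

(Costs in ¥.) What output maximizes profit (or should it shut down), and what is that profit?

Compute π = P·Q − TC at each output: Q=0: -186; Q=1: -189; Q=2: -190; Q=3: -195; Q=4: -223; Q=5: -282; Q=6: -383; Q=7: -541; Q=8: -768.
Profit is highest at Q = 0. Equivalently, the lowest AVC in the table is 10/2 ≈ ¥5 at Q = 2, and P = ¥3 falls below it — price never covers variable cost, so the firm shuts down and loses only its fixed cost.

Q = 0 (shut down); profit = -¥186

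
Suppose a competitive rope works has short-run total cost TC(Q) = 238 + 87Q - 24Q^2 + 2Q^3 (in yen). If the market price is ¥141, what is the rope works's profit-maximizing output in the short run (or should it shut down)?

Produce at Q = 9

Strip out fixed cost: VC = 87Q - 24Q^2 + 2Q^3. Then AVC = 87 - 24Q + 2Q^2 and MC = 87 - 48Q + 6Q^2.
AVC hits its minimum where MC = AVC, at Q = 6, giving min AVC = 87 - 24·6 + 2·6^2 = ¥15.
Because ¥141 ≥ ¥15, revenue can cover variable cost; the firm operates.
Set P = MC: 141 = 87 - 48Q + 6Q^2 → -54 - 48Q + 6Q^2 = 0. The roots are Q = -1 and Q = 9; the profit-maximizing output is on the rising part of MC, so Q* = 9.
Check: AVC at Q = 9 is ¥33 ≤ P, so revenue covers variable cost.
Profit = P·Q − TC = 141·9 − 535 = ¥734.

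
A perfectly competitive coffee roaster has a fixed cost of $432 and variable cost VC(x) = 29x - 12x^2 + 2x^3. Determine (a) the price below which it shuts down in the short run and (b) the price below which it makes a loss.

Shutdown price = $11; break-even price = $101

AVC = 29 - 12x + 2x^2; minimized at x = 3, giving min AVC = $11. That is the shutdown price.
ATC = 432/x + 29 - 12x + 2x^2. Setting dATC/dx = −432/x^2 − 12 + 4x = 0 gives x = 6 (since 4·6^3 − 12·6^2 = 432).
min ATC = 432/6 + 29 − 12·6 + 2·6^2 = $101. That is the break-even price.
Between these two prices the firm operates at a loss; above $101 it earns a profit.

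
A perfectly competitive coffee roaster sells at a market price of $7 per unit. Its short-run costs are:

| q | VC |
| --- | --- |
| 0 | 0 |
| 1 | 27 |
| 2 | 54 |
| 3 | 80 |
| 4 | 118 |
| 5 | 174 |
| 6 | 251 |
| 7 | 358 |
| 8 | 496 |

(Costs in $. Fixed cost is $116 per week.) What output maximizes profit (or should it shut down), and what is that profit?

q = 0 (shut down); profit = -$116

Profit at each row (π = 7q − TC): q=0: -116; q=1: -136; q=2: -156; q=3: -175; q=4: -206; q=5: -255; q=6: -325; q=7: -425; q=8: -556.
Profit is highest at q = 0. Equivalently, the lowest AVC in the table is 80/3 ≈ $26.67 at q = 3, and P = $7 falls below it — price never covers variable cost, so the firm shuts down and loses only its fixed cost.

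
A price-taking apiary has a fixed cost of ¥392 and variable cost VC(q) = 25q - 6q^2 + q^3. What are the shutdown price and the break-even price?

Shutdown price = min AVC. AVC = 25 - 6q + q^2, with vertex at q = 3 and minimum ¥16.
ATC = 392/q + 25 - 6q + q^2. Setting dATC/dq = −392/q^2 − 6 + 2q = 0 gives q = 7 (since 2·7^3 − 6·7^2 = 392).
min ATC = 392/7 + 25 − 6·7 + 7^2 = ¥88. That is the break-even price.
For ¥16 ≤ P < ¥88 the firm produces at a loss; below ¥16 it shuts down.

Shutdown price = ¥16; break-even price = ¥88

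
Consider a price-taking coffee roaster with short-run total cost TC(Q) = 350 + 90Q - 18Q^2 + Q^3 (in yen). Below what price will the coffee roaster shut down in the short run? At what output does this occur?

¥9 per unit, at Q = 9

Short-run supply begins at min AVC. From VC = 90Q - 18Q^2 + Q^3, AVC = 90 - 18Q + Q^2.
dAVC/dQ = -18 + 2Q = 0 gives Q = 9. min AVC = 90 - 18·9 + 9^2 = 9.
The firm shuts down for any P below ¥9.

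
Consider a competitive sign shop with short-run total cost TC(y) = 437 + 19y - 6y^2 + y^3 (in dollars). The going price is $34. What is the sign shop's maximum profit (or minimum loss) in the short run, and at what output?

Profit = -$337 at y = 5

AVC = 19 - 6y + y^2; min AVC = $10 at y = 3. Since P = $34 ≥ min AVC, the firm produces.
MC = 19 - 12y + 3y^2. Setting P = MC and taking the root on the rising branch gives y* = 5.
TR = 34·5 = 170. TC = 437 + 70 = 507. Profit = 170 − 507 = -$337.
That loss of $337 beats the $437 the firm would lose by shutting down; producing recovers $100 of fixed cost.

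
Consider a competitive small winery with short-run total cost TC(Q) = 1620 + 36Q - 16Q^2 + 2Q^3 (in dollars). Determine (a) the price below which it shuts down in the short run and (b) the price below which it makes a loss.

Shutdown price = $4; break-even price = $234

Shutdown price = min AVC. AVC = 36 - 16Q + 2Q^2, with vertex at Q = 4 and minimum $4.
ATC = 1620/Q + 36 - 16Q + 2Q^2. Setting dATC/dQ = −1620/Q^2 − 16 + 4Q = 0 gives Q = 9 (since 4·9^3 − 16·9^2 = 1620).
min ATC = 1620/9 + 36 − 16·9 + 2·9^2 = $234. That is the break-even price.
Between these two prices the firm operates at a loss; above $234 it earns a profit.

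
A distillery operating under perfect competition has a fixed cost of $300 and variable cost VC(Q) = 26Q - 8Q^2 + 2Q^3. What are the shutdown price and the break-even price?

AVC = 26 - 8Q + 2Q^2; minimized at Q = 2, giving min AVC = $18. That is the shutdown price.
ATC = 300/Q + 26 - 8Q + 2Q^2. Setting dATC/dQ = −300/Q^2 − 8 + 4Q = 0 gives Q = 5 (since 4·5^3 − 8·5^2 = 300).
min ATC = 300/5 + 26 − 8·5 + 2·5^2 = $96. That is the break-even price.
For $18 ≤ P < $96 the firm produces at a loss; below $18 it shuts down.

Shutdown price = $18; break-even price = $96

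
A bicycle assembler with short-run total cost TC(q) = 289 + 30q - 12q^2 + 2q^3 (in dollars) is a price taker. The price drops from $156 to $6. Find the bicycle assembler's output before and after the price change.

AVC = 30 - 12q + 2q^2, minimized at q = 3 where min AVC = $12. MC = 30 - 24q + 6q^2.
With P = $156 above the shutdown price, P = MC gives q = 7.
At P = $6 < min AVC = $12, price no longer covers variable cost at any output, so the firm shuts down: q = 0.

Output falls from 7 to 0 (the firm shuts down)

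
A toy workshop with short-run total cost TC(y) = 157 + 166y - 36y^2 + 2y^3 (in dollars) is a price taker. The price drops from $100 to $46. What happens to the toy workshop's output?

Output falls from 11 to 10

MC = 166 - 72y + 6y^2; the shutdown threshold is min AVC = $4 (at y = 9).
With P = $100 above the shutdown price, P = MC gives y = 11.
At P = $46 ≥ min AVC, set P = MC: y = 10. The firm stays open but cuts output.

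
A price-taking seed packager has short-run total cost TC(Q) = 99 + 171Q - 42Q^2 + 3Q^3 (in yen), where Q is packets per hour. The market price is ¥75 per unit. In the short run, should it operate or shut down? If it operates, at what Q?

From TC, MC = TC'(Q) = 171 - 84Q + 9Q^2 and AVC = VC/Q = 171 - 42Q + 3Q^2.
The AVC parabola has its vertex at Q = 42/6 = 7, where AVC = 171 - 42·7 + 3·7^2 = ¥24.
Because ¥75 ≥ ¥24, revenue can cover variable cost; the firm operates.
Solving P = MC: 96 - 84Q + 9Q^2 = 0 ⇒ Q = 4/3 or 8. On the upward-sloping branch, Q* = 8.
Check: AVC at Q = 8 is ¥27 ≤ P, so revenue covers variable cost.
Profit = P·Q − TC = 75·8 − 315 = ¥285.

Produce at Q = 8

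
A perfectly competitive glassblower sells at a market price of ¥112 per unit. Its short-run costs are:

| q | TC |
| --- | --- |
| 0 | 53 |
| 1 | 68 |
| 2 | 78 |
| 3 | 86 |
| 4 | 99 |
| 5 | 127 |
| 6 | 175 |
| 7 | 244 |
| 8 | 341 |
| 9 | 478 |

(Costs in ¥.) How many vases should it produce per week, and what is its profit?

Tabulate TR − TC: q=0: -53; q=1: 44; q=2: 146; q=3: 250; q=4: 349; q=5: 433; q=6: 497; q=7: 540; q=8: 555; q=9: 530.
Profit is maximized at q = 8. AVC there is 288/8 = ¥36 ≤ P, so producing beats shutting down (which would give -¥53).

q = 8; profit = ¥555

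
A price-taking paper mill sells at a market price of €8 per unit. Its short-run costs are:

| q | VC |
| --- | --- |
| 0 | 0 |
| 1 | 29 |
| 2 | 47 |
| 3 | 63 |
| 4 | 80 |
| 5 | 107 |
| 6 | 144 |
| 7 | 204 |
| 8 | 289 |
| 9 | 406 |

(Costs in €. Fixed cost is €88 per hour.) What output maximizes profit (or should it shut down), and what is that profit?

Profit at each row (π = 8q − TC): q=0: -88; q=1: -109; q=2: -119; q=3: -127; q=4: -136; q=5: -155; q=6: -184; q=7: -236; q=8: -313; q=9: -422.
Profit is highest at q = 0. Equivalently, the lowest AVC in the table is 80/4 ≈ €20 at q = 4, and P = €8 falls below it — price never covers variable cost, so the firm shuts down and loses only its fixed cost.

q = 0 (shut down); profit = -€88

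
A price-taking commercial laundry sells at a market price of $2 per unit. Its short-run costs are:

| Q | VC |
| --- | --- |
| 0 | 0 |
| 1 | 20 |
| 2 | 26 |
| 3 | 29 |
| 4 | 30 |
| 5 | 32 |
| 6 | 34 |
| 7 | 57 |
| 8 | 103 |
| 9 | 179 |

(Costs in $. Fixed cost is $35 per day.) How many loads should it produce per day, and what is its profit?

Tabulate TR − TC: Q=0: -35; Q=1: -53; Q=2: -57; Q=3: -58; Q=4: -57; Q=5: -57; Q=6: -57; Q=7: -78; Q=8: -122; Q=9: -196.
Profit is highest at Q = 0. Equivalently, the lowest AVC in the table is 34/6 ≈ $5.67 at Q = 6, and P = $2 falls below it — price never covers variable cost, so the firm shuts down and loses only its fixed cost.

Q = 0 (shut down); profit = -$35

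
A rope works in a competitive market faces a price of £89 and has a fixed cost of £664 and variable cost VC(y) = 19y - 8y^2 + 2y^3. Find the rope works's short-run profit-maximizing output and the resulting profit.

Profit = -£364 at y = 5

AVC = 19 - 8y + 2y^2 has its minimum £11 at y = 2; price £89 clears that bar, so the firm operates.
MC = 19 - 16y + 6y^2. Setting P = MC and taking the root on the rising branch gives y* = 5.
TR = 89·5 = 445. TC = 664 + 145 = 809. Profit = 445 − 809 = -£364.
By producing, the firm covers all variable cost plus £300 of fixed cost; shutting down would lose the full £664.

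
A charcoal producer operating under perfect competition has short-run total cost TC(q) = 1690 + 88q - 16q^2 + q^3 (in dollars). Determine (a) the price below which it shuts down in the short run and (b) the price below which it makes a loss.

Shutdown price = min AVC. AVC = 88 - 16q + q^2, with vertex at q = 8 and minimum $24.
ATC = 1690/q + 88 - 16q + q^2. Setting dATC/dq = −1690/q^2 − 16 + 2q = 0 gives q = 13 (since 2·13^3 − 16·13^2 = 1690).
min ATC = 1690/13 + 88 − 16·13 + 13^2 = $179. That is the break-even price.
For $24 ≤ P < $179 the firm produces at a loss; below $24 it shuts down.

Shutdown price = $24; break-even price = $179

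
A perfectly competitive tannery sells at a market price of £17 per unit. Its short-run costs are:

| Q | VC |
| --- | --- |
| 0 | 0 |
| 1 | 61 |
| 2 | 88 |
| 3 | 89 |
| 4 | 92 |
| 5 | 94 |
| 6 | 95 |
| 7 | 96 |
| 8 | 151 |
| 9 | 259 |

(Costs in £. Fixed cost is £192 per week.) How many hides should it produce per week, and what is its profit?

Q = 7; profit = -£169

Compute π = P·Q − TC at each output: Q=0: -192; Q=1: -236; Q=2: -246; Q=3: -230; Q=4: -216; Q=5: -201; Q=6: -185; Q=7: -169; Q=8: -207; Q=9: -298.
Profit is maximized at Q = 7. AVC there is 96/7 = £13.71 ≤ P, so producing beats shutting down (which would give -£192).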